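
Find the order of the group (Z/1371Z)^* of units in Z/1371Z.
|(Z/1371Z)^*| = 912

(Z/1371Z)^* consists of the classes a with gcd(a, 1371) = 1, so its order is φ(1371). φ is multiplicative, with φ(p^e) = p^e − p^(e−1). Factorise 1371 = 3 · 457. Then
  φ(1371) = (3 − 1) · (457 − 1) = 2 · 456 = 912.
Thus |(Z/1371Z)^*| = 912.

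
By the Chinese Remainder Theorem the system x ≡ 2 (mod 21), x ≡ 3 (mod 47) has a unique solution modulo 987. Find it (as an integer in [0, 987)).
x ≡ 191 (mod 987); the representative in [0, 987) is 191

The moduli 21, 47 are pairwise coprime, so by the CRT there is a unique solution mod 21·47 = 987.
Solve by successive substitution. Start with x ≡ 2 (mod 21).
  Combine with x ≡ 3 (mod 47): write x = 2 + 21·t and require 2 + 21·t ≡ 3 (mod 47), i.e. 21·t ≡ 3 − 2 ≡ 1 (mod 47). Since 21^(−1) ≡ 9 (mod 47), t ≡ 9·1 ≡ 9 (mod 47). So x ≡ 2 + 21·9 = 191 (mod 987).
Unique solution in [0, 987): x = 191.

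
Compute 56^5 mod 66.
Use repeated squaring. Binary(5) = 101. Walk through the bits of the exponent 5 left-to-right: at each bit after the leading one, square the running value, then multiply by 56 if the bit is 1 (always reducing mod 66):
  bit 1 = 1 (leading): start with 56.
  bit 2 = 0: square 56^2 = 3136 ≡ 34 (mod 66).
  bit 3 = 1: square 34^2 = 1156 ≡ 34; bit is 1, so multiply 34·56 = 1904 ≡ 56 (mod 66).
Final value: 56^5 ≡ 56 (mod 66).

Final answer: 56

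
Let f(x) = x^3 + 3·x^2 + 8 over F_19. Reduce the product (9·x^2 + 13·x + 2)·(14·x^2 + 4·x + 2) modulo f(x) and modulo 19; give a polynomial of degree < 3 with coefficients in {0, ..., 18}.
Multiply as integer polynomials: a · b = 126·x^4 + 218·x^3 + 98·x^2 + 34·x + 4. Reducing coefficients mod 19: a · b ≡ 12·x^4 + 9·x^3 + 3·x^2 + 15·x + 4. Now divide by f(x) = x^3 + 3·x^2 + 8 in F_19[x], eliminating the leading term at each step:
  leading term 12·x^4: subtract (12·x)·f(x) = 12·x^4 + 17·x^3 + x, leaving 11·x^3 + 3·x^2 + 14·x + 4 (coefficients mod 19)
  leading term 11·x^3: subtract (11)·f(x) = 11·x^3 + 14·x^2 + 12, leaving 8·x^2 + 14·x + 11 (coefficients mod 19)
The degree is now < 3, so this is the remainder. Hence a · b ≡ 8·x^2 + 14·x + 11 in F_19[x]/(f).

Final answer: a · b ≡ 8·x^2 + 14·x + 11 (mod f(x))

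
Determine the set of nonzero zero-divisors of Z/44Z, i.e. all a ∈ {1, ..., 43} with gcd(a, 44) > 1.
nonzero zero-divisors of Z/44Z = {2, 4, 6, 8, 10, 11, 12, 14, 16, 18, 20, 22, 24, 26, 28, 30, 32, 33, 34, 36, 38, 40, 42}

An element a ∈ Z/44Z (with a ≠ 0) is a zero-divisor iff gcd(a, 44) > 1 (because a is a unit precisely when gcd(a, n) = 1, and in Z/nZ every nonzero, non-unit element is a zero-divisor). Scan a = 1, ..., 43 and keep those with gcd(a, 44) > 1:
  gcd(2, 44) = 2, gcd(4, 44) = 4, gcd(6, 44) = 2, gcd(8, 44) = 4, gcd(10, 44) = 2, gcd(11, 44) = 11, gcd(12, 44) = 4, gcd(14, 44) = 2, gcd(16, 44) = 4, gcd(18, 44) = 2, gcd(20, 44) = 4, gcd(22, 44) = 22, gcd(24, 44) = 4, gcd(26, 44) = 2, gcd(28, 44) = 4, gcd(30, 44) = 2, gcd(32, 44) = 4, gcd(33, 44) = 11, gcd(34, 44) = 2, gcd(36, 44) = 4, gcd(38, 44) = 2, gcd(40, 44) = 4, gcd(42, 44) = 2.
All other a ∈ {1, ..., 43} have gcd(a, 44) = 1 and are units. So the nonzero zero-divisors are exactly the 23 values of a appearing in this scan.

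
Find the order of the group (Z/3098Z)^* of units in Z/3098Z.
|(Z/3098Z)^*| = 1548

(Z/3098Z)^* consists of the classes a with gcd(a, 3098) = 1, so its order is φ(3098). φ is multiplicative, with φ(p^e) = p^e − p^(e−1). Factorise 3098 = 2 · 1549. Then
  φ(3098) = (2 − 1) · (1549 − 1) = 1 · 1548 = 1548.
Thus |(Z/3098Z)^*| = 1548.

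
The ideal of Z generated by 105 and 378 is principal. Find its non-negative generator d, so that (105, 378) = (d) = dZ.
(105, 378) = (21); d = 21

In the PID Z, (a, b) is generated by gcd(a, b). Compute gcd(378, 105) with the extended Euclidean algorithm, tracking rows (r, s, t) with s·378 + t·105 = r:
  row A: (378, 1, 0)   [1·378 + 0·105 = 378]
  row B: (105, 0, 1)   [0·378 + 1·105 = 105]
  378 = 3·105 + 63   → row C = row A − 3·row B = (63, 1, −3)   [check: 1·378 − 3·105 = 63]
  105 = 1·63 + 42   → row D = row B − 1·row C = (42, −1, 4)   [check: −1·378 + 4·105 = 42]
  63 = 1·42 + 21   → row E = row C − 1·row D = (21, 2, −7)   [check: 2·378 − 7·105 = 21]
  42 = 2·21 + 0   → remainder 0, stop. gcd = 21 (last nonzero row E).
So gcd(105, 378) = 21, with Bézout identity 2·378 − 7·105 = 21. Containment (⊇): the Bézout identity exhibits 21 as an element of (105, 378), giving (21) ⊆ (105, 378). Containment (⊆): since 21 | 105 and 21 | 378 (105 = 21·5, 378 = 21·18), every Z-linear combination of 105 and 378 is divisible by 21, so (105, 378) ⊆ (21). Therefore (105, 378) = (21), d = 21.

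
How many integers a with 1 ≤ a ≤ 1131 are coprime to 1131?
672

The number of a ∈ {1, ..., 1131} with gcd(a, 1131) = 1 is by definition Euler's totient φ(1131). φ is multiplicative, with φ(p^e) = p^e − p^(e−1). Factorise 1131 = 3 · 13 · 29. Then
  φ(1131) = (3 − 1) · (13 − 1) · (29 − 1) = 2 · 12 · 28 = 672.
So there are 672 such integers.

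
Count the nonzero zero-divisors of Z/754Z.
In Z/754Z each nonzero element is either a unit (gcd with 754 is 1) or a zero-divisor (gcd > 1). The number of units is φ(754): factorise 754 = 2 · 13 · 29, so φ(754) = (2 − 1) · (13 − 1) · (29 − 1) = 1 · 12 · 28 = 336. The nonzero elements number 754 − 1 = 753. Hence the nonzero zero-divisors number 753 − 336 = 417.

Final answer: Z/754Z has 417 nonzero zero-divisors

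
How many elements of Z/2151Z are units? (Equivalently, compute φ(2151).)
Z/2151Z has φ(2151) = 1428 units

An element a ∈ Z/2151Z is a unit iff gcd(a, 2151) = 1, so the number of units is φ(2151). φ is multiplicative, with φ(p^e) = p^e − p^(e−1). Factorise 2151 = 3^2 · 239. Then
  φ(2151) = (3^2 − 3^1) · (239 − 1) = 6 · 238 = 1428.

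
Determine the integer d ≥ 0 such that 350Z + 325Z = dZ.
(350, 325) = (25); d = 25

In the PID Z, (a, b) is generated by gcd(a, b). Compute gcd(350, 325) with the extended Euclidean algorithm, tracking rows (r, s, t) with s·350 + t·325 = r:
  row A: (350, 1, 0)   [1·350 + 0·325 = 350]
  row B: (325, 0, 1)   [0·350 + 1·325 = 325]
  350 = 1·325 + 25   → row C = row A − 1·row B = (25, 1, −1)   [check: 1·350 − 1·325 = 25]
  325 = 13·25 + 0   → remainder 0, stop. gcd = 25 (last nonzero row C).
So gcd(350, 325) = 25, with Bézout identity 1·350 − 1·325 = 25. Containment (⊇): the Bézout identity exhibits 25 as an element of (350, 325), giving (25) ⊆ (350, 325). Containment (⊆): since 25 | 350 and 25 | 325 (350 = 25·14, 325 = 25·13), every Z-linear combination of 350 and 325 is divisible by 25, so (350, 325) ⊆ (25). Therefore (350, 325) = (25), d = 25.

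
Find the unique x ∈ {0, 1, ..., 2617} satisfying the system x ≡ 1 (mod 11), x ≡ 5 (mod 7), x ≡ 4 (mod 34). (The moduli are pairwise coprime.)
x ≡ 1398 (mod 2618); the representative in [0, 2618) is 1398

The moduli 11, 7, 34 are pairwise coprime, so by the CRT there is a unique solution mod 11·7·34 = 2618.
Solve by successive substitution. Start with x ≡ 1 (mod 11).
  Combine with x ≡ 5 (mod 7): write x = 1 + 11·t and require 1 + 11·t ≡ 5 (mod 7), i.e. 11·t ≡ 5 − 1 ≡ 4 (mod 7). Since 11^(−1) ≡ 2 (mod 7) (11 ≡ 4 (mod 7)), t ≡ 2·4 ≡ 1 (mod 7). So x ≡ 1 + 11·1 = 12 (mod 77).
  Combine with x ≡ 4 (mod 34): write x = 12 + 77·t and require 12 + 77·t ≡ 4 (mod 34), i.e. 77·t ≡ 4 − 12 ≡ 26 (mod 34). Since 77^(−1) ≡ 19 (mod 34) (77 ≡ 9 (mod 34)), t ≡ 19·26 ≡ 18 (mod 34). So x ≡ 12 + 77·18 = 1398 (mod 2618).
Unique solution in [0, 2618): x = 1398.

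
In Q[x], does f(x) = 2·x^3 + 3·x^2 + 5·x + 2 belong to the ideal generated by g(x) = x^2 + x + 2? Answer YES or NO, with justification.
YES

In Q[x] the ideal (g) consists of all multiples of g, so f ∈ (g) iff g | f, i.e. iff the remainder of f on division by g is 0. Divide f by g (g is monic, so eliminate the leading term of the running remainder at each step):
  leading term 2·x^3: subtract (2·x)·g(x) = 2·x^3 + 2·x^2 + 4·x, leaving x^2 + x + 2
  leading term x^2: subtract (1)·g(x) = x^2 + x + 2, leaving 0
The remainder is 0, so f(x) = g(x) · h(x) with h(x) = 2·x + 1. Hence g | f, i.e. f ∈ (g).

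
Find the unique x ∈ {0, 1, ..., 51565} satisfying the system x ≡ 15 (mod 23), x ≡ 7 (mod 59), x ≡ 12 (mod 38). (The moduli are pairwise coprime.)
x ≡ 19772 (mod 51566); the representative in [0, 51566) is 19772

The moduli 23, 59, 38 are pairwise coprime, so by the CRT there is a unique solution mod 23·59·38 = 51566.
Solve by successive substitution. Start with x ≡ 15 (mod 23).
  Combine with x ≡ 7 (mod 59): write x = 15 + 23·t and require 15 + 23·t ≡ 7 (mod 59), i.e. 23·t ≡ 7 − 15 ≡ 51 (mod 59). Since 23^(−1) ≡ 18 (mod 59), t ≡ 18·51 ≡ 33 (mod 59). So x ≡ 15 + 23·33 = 774 (mod 1357).
  Combine with x ≡ 12 (mod 38): write x = 774 + 1357·t and require 774 + 1357·t ≡ 12 (mod 38), i.e. 1357·t ≡ 12 − 774 ≡ 36 (mod 38). Since 1357^(−1) ≡ 31 (mod 38) (1357 ≡ 27 (mod 38)), t ≡ 31·36 ≡ 14 (mod 38). So x ≡ 774 + 1357·14 = 19772 (mod 51566).
Unique solution in [0, 51566): x = 19772.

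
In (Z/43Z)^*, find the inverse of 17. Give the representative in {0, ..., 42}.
17^(−1) ≡ 38 (mod 43)

Apply the extended Euclidean algorithm to (43, 17), tracking rows (r, s, t) with s·43 + t·17 = r. Each division r_prev = q·r_cur + r_new produces the new row as (previous row) − q·(current row):
  row A: (43, 1, 0)   [1·43 + 0·17 = 43]
  row B: (17, 0, 1)   [0·43 + 1·17 = 17]
  43 = 2·17 + 9   → row C = row A − 2·row B = (9, 1, −2)   [check: 1·43 − 2·17 = 9]
  17 = 1·9 + 8   → row D = row B − 1·row C = (8, −1, 3)   [check: −1·43 + 3·17 = 8]
  9 = 1·8 + 1   → row E = row C − 1·row D = (1, 2, −5)   [check: 2·43 − 5·17 = 1]
  8 = 8·1 + 0   → remainder 0, stop. gcd = 1 (last nonzero row E).
The gcd is 1, so 17 is invertible mod 43. The last nonzero row gives 2·43 − 5·17 = 1, so t = −5. So 17^(−1) ≡ −5 ≡ 38 (mod 43). Verify: 17 · 38 = 646 ≡ 1 (mod 43). ✓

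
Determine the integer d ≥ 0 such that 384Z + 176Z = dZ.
(384, 176) = (16); d = 16

In the PID Z, (a, b) is generated by gcd(a, b). Compute gcd(384, 176) with the extended Euclidean algorithm, tracking rows (r, s, t) with s·384 + t·176 = r:
  row A: (384, 1, 0)   [1·384 + 0·176 = 384]
  row B: (176, 0, 1)   [0·384 + 1·176 = 176]
  384 = 2·176 + 32   → row C = row A − 2·row B = (32, 1, −2)   [check: 1·384 − 2·176 = 32]
  176 = 5·32 + 16   → row D = row B − 5·row C = (16, −5, 11)   [check: −5·384 + 11·176 = 16]
  32 = 2·16 + 0   → remainder 0, stop. gcd = 16 (last nonzero row D).
So gcd(384, 176) = 16, with Bézout identity −5·384 + 11·176 = 16. Containment (⊇): the Bézout identity exhibits 16 as an element of (384, 176), giving (16) ⊆ (384, 176). Containment (⊆): since 16 | 384 and 16 | 176 (384 = 16·24, 176 = 16·11), every Z-linear combination of 384 and 176 is divisible by 16, so (384, 176) ⊆ (16). Therefore (384, 176) = (16), d = 16.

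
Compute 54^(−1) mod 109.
Apply the extended Euclidean algorithm to (109, 54), tracking rows (r, s, t) with s·109 + t·54 = r. Each division r_prev = q·r_cur + r_new produces the new row as (previous row) − q·(current row):
  row A: (109, 1, 0)   [1·109 + 0·54 = 109]
  row B: (54, 0, 1)   [0·109 + 1·54 = 54]
  109 = 2·54 + 1   → row C = row A − 2·row B = (1, 1, −2)   [check: 1·109 − 2·54 = 1]
  54 = 54·1 + 0   → remainder 0, stop. gcd = 1 (last nonzero row C).
The gcd is 1, so 54 is invertible mod 109. The last nonzero row gives 1·109 − 2·54 = 1, so t = −2. So 54^(−1) ≡ −2 ≡ 107 (mod 109). Verify: 54 · 107 = 5778 ≡ 1 (mod 109). ✓

Final answer: 54^(−1) ≡ 107 (mod 109)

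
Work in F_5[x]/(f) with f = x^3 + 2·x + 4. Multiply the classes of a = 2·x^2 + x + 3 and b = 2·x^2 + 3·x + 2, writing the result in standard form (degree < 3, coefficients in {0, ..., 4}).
Multiply as integer polynomials: a · b = 4·x^4 + 8·x^3 + 13·x^2 + 11·x + 6. Reducing coefficients mod 5: a · b ≡ 4·x^4 + 3·x^3 + 3·x^2 + x + 1. Now divide by f(x) = x^3 + 2·x + 4 in F_5[x], eliminating the leading term at each step:
  leading term 4·x^4: subtract (4·x)·f(x) = 4·x^4 + 3·x^2 + x, leaving 3·x^3 + 1 (coefficients mod 5)
  leading term 3·x^3: subtract (3)·f(x) = 3·x^3 + x + 2, leaving 4·x + 4 (coefficients mod 5)
The degree is now < 3, so this is the remainder. Hence a · b ≡ 4·x + 4 in F_5[x]/(f).

Final answer: a · b ≡ 4·x + 4 (mod f(x))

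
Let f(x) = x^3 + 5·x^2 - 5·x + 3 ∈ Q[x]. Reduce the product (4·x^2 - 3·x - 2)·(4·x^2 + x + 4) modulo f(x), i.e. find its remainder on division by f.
First multiply in Q[x] without reducing: a · b = 16·x^4 - 8·x^3 + 5·x^2 - 14·x - 8. Now divide by f(x) = x^3 + 5·x^2 - 5·x + 3, eliminating the leading term at each step:
  leading term 16·x^4: subtract (16·x)·f(x) = 16·x^4 + 80·x^3 - 80·x^2 + 48·x, leaving -88·x^3 + 85·x^2 - 62·x - 8
  leading term -88·x^3: subtract (-88)·f(x) = -88·x^3 - 440·x^2 + 440·x - 264, leaving 525·x^2 - 502·x + 256
The degree is now < 3, so this is the remainder. Hence a · b ≡ 525·x^2 - 502·x + 256 in Q[x]/(f).

Final answer: a · b ≡ 525·x^2 - 502·x + 256 (mod f(x))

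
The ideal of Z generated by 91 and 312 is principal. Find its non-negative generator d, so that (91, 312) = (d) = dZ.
(91, 312) = (13); d = 13

In the PID Z, (a, b) is generated by gcd(a, b). Compute gcd(312, 91) with the extended Euclidean algorithm, tracking rows (r, s, t) with s·312 + t·91 = r:
  row A: (312, 1, 0)   [1·312 + 0·91 = 312]
  row B: (91, 0, 1)   [0·312 + 1·91 = 91]
  312 = 3·91 + 39   → row C = row A − 3·row B = (39, 1, −3)   [check: 1·312 − 3·91 = 39]
  91 = 2·39 + 13   → row D = row B − 2·row C = (13, −2, 7)   [check: −2·312 + 7·91 = 13]
  39 = 3·13 + 0   → remainder 0, stop. gcd = 13 (last nonzero row D).
So gcd(91, 312) = 13, with Bézout identity −2·312 + 7·91 = 13. Containment (⊇): the Bézout identity exhibits 13 as an element of (91, 312), giving (13) ⊆ (91, 312). Containment (⊆): since 13 | 91 and 13 | 312 (91 = 13·7, 312 = 13·24), every Z-linear combination of 91 and 312 is divisible by 13, so (91, 312) ⊆ (13). Therefore (91, 312) = (13), d = 13.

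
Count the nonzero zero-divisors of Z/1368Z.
In Z/1368Z each nonzero element is either a unit (gcd with 1368 is 1) or a zero-divisor (gcd > 1). The number of units is φ(1368): factorise 1368 = 2^3 · 3^2 · 19, so φ(1368) = (2^3 − 2^2) · (3^2 − 3^1) · (19 − 1) = 4 · 6 · 18 = 432. The nonzero elements number 1368 − 1 = 1367. Hence the nonzero zero-divisors number 1367 − 432 = 935.

Final answer: Z/1368Z has 935 nonzero zero-divisors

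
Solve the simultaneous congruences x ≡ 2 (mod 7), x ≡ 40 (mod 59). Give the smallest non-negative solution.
The moduli 7, 59 are pairwise coprime, so by the CRT there is a unique solution mod 7·59 = 413.
Solve by successive substitution. Start with x ≡ 2 (mod 7).
  Combine with x ≡ 40 (mod 59): write x = 2 + 7·t and require 2 + 7·t ≡ 40 (mod 59), i.e. 7·t ≡ 40 − 2 ≡ 38 (mod 59). Since 7^(−1) ≡ 17 (mod 59), t ≡ 17·38 ≡ 56 (mod 59). So x ≡ 2 + 7·56 = 394 (mod 413).
Unique solution in [0, 413): x = 394.

Final answer: x ≡ 394 (mod 413); the representative in [0, 413) is 394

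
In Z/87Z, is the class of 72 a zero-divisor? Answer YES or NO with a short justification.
gcd(72, 87) = 3 > 1, so 72 is not a unit in Z/87Z. In Z/nZ every nonzero non-unit is a zero-divisor: explicitly, take b = 87/gcd = 29 ≠ 0 (mod 87); then 72·29 = 2088 = 24·87, i.e. 72·29 ≡ 0 (mod 87). So 72 is a zero-divisor.

Final answer: YES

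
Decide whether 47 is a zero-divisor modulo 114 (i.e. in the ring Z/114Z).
NO

gcd(47, 114) = 1, so 47 is a unit in Z/114Z (it has a multiplicative inverse). A unit cannot be a zero-divisor: if 47·b ≡ 0 then multiplying both sides by 47^(−1) gives b ≡ 0. So 47 is not a zero-divisor.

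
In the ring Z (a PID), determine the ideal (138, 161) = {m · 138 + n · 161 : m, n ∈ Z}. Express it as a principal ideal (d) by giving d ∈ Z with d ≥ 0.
(138, 161) = (23); d = 23

In the PID Z, (a, b) is generated by gcd(a, b). Compute gcd(161, 138) with the extended Euclidean algorithm, tracking rows (r, s, t) with s·161 + t·138 = r:
  row A: (161, 1, 0)   [1·161 + 0·138 = 161]
  row B: (138, 0, 1)   [0·161 + 1·138 = 138]
  161 = 1·138 + 23   → row C = row A − 1·row B = (23, 1, −1)   [check: 1·161 − 1·138 = 23]
  138 = 6·23 + 0   → remainder 0, stop. gcd = 23 (last nonzero row C).
So gcd(138, 161) = 23, with Bézout identity 1·161 − 1·138 = 23. Containment (⊇): the Bézout identity exhibits 23 as an element of (138, 161), giving (23) ⊆ (138, 161). Containment (⊆): since 23 | 138 and 23 | 161 (138 = 23·6, 161 = 23·7), every Z-linear combination of 138 and 161 is divisible by 23, so (138, 161) ⊆ (23). Therefore (138, 161) = (23), d = 23.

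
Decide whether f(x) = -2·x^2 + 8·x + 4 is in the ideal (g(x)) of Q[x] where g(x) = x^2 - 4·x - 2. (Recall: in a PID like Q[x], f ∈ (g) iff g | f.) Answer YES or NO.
YES

In Q[x] the ideal (g) consists of all multiples of g, so f ∈ (g) iff g | f, i.e. iff the remainder of f on division by g is 0. Divide f by g (g is monic, so eliminate the leading term of the running remainder at each step):
  leading term -2·x^2: subtract (-2)·g(x) = -2·x^2 + 8·x + 4, leaving 0
The remainder is 0, so f(x) = g(x) · h(x) with h(x) = -2. Hence g | f, i.e. f ∈ (g).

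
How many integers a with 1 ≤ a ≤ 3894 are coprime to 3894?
The number of a ∈ {1, ..., 3894} with gcd(a, 3894) = 1 is by definition Euler's totient φ(3894). φ is multiplicative, with φ(p^e) = p^e − p^(e−1). Factorise 3894 = 2 · 3 · 11 · 59. Then
  φ(3894) = (2 − 1) · (3 − 1) · (11 − 1) · (59 − 1) = 1 · 2 · 10 · 58 = 1160.
So there are 1160 such integers.

Final answer: 1160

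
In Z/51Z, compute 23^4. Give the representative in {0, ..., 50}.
Use repeated squaring. Binary(4) = 100. Walk through the bits of the exponent 4 left-to-right: at each bit after the leading one, square the running value, then multiply by 23 if the bit is 1 (always reducing mod 51):
  bit 1 = 1 (leading): start with 23.
  bit 2 = 0: square 23^2 = 529 ≡ 19 (mod 51).
  bit 3 = 0: square 19^2 = 361 ≡ 4 (mod 51).
Final value: 23^4 ≡ 4 (mod 51).

Final answer: 4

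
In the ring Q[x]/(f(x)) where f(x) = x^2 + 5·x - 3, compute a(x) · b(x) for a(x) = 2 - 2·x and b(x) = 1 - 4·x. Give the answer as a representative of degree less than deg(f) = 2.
First multiply in Q[x] without reducing: a · b = 8·x^2 - 10·x + 2. Now divide by f(x) = x^2 + 5·x - 3, eliminating the leading term at each step:
  leading term 8·x^2: subtract (8)·f(x) = 8·x^2 + 40·x - 24, leaving 26 - 50·x
The degree is now < 2, so this is the remainder. Hence a · b ≡ 26 - 50·x in Q[x]/(f).

Final answer: a · b ≡ 26 - 50·x (mod f(x))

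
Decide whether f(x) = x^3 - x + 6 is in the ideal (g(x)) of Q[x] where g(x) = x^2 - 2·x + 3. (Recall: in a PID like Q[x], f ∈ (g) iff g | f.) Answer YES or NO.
In Q[x] the ideal (g) consists of all multiples of g, so f ∈ (g) iff g | f, i.e. iff the remainder of f on division by g is 0. Divide f by g (g is monic, so eliminate the leading term of the running remainder at each step):
  leading term x^3: subtract (x)·g(x) = x^3 - 2·x^2 + 3·x, leaving 2·x^2 - 4·x + 6
  leading term 2·x^2: subtract (2)·g(x) = 2·x^2 - 4·x + 6, leaving 0
The remainder is 0, so f(x) = g(x) · h(x) with h(x) = x + 2. Hence g | f, i.e. f ∈ (g).

Final answer: YES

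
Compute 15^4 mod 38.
Use repeated squaring. Binary(4) = 100. Walk through the bits of the exponent 4 left-to-right: at each bit after the leading one, square the running value, then multiply by 15 if the bit is 1 (always reducing mod 38):
  bit 1 = 1 (leading): start with 15.
  bit 2 = 0: square 15^2 = 225 ≡ 35 (mod 38).
  bit 3 = 0: square 35^2 = 1225 ≡ 9 (mod 38).
Final value: 15^4 ≡ 9 (mod 38).

Final answer: 9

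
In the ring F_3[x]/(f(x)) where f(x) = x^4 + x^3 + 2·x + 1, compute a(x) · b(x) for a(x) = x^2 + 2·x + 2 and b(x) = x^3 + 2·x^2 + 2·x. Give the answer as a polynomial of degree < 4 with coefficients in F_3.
Multiply as integer polynomials: a · b = x^5 + 4·x^4 + 8·x^3 + 8·x^2 + 4·x. Reducing coefficients mod 3: a · b ≡ x^5 + x^4 + 2·x^3 + 2·x^2 + x. Now divide by f(x) = x^4 + x^3 + 2·x + 1 in F_3[x], eliminating the leading term at each step:
  leading term x^5: subtract (x)·f(x) = x^5 + x^4 + 2·x^2 + x, leaving 2·x^3 (coefficients mod 3)
The degree is now < 4, so this is the remainder. Hence a · b ≡ 2·x^3 in F_3[x]/(f).

Final answer: a · b ≡ 2·x^3 (mod f(x))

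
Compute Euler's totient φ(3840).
φ is multiplicative, with φ(p^e) = p^e − p^(e−1). Factorise 3840 = 2^8 · 3 · 5. Then
  φ(3840) = (2^8 − 2^7) · (3 − 1) · (5 − 1) = 128 · 2 · 4 = 1024.

Final answer: φ(3840) = 1024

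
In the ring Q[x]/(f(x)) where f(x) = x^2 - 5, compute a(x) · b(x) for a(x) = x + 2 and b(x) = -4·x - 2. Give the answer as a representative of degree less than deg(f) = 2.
First multiply in Q[x] without reducing: a · b = -4·x^2 - 10·x - 4. Now divide by f(x) = x^2 - 5, eliminating the leading term at each step:
  leading term -4·x^2: subtract (-4)·f(x) = 20 - 4·x^2, leaving -10·x - 24
The degree is now < 2, so this is the remainder. Hence a · b ≡ -10·x - 24 in Q[x]/(f).

Final answer: a · b ≡ -10·x - 24 (mod f(x))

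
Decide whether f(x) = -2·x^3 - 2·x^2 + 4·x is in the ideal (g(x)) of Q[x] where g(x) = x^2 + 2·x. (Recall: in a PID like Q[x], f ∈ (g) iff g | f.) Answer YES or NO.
In Q[x] the ideal (g) consists of all multiples of g, so f ∈ (g) iff g | f, i.e. iff the remainder of f on division by g is 0. Divide f by g (g is monic, so eliminate the leading term of the running remainder at each step):
  leading term -2·x^3: subtract (-2·x)·g(x) = -2·x^3 - 4·x^2, leaving 2·x^2 + 4·x
  leading term 2·x^2: subtract (2)·g(x) = 2·x^2 + 4·x, leaving 0
The remainder is 0, so f(x) = g(x) · h(x) with h(x) = 2 - 2·x. Hence g | f, i.e. f ∈ (g).

Final answer: YES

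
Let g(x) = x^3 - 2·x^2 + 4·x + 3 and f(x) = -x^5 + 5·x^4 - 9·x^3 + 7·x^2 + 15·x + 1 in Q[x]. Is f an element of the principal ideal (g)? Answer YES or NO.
In Q[x] the ideal (g) consists of all multiples of g, so f ∈ (g) iff g | f, i.e. iff the remainder of f on division by g is 0. Divide f by g (g is monic, so eliminate the leading term of the running remainder at each step):
  leading term -x^5: subtract (-x^2)·g(x) = -x^5 + 2·x^4 - 4·x^3 - 3·x^2, leaving 3·x^4 - 5·x^3 + 10·x^2 + 15·x + 1
  leading term 3·x^4: subtract (3·x)·g(x) = 3·x^4 - 6·x^3 + 12·x^2 + 9·x, leaving x^3 - 2·x^2 + 6·x + 1
  leading term x^3: subtract (1)·g(x) = x^3 - 2·x^2 + 4·x + 3, leaving 2·x - 2
The remainder r(x) = 2·x - 2 ≠ 0 (and deg r < deg g), so g ∤ f, i.e. f ∉ (g).

Final answer: NO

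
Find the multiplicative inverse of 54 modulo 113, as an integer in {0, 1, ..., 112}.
54^(−1) ≡ 90 (mod 113)

Apply the extended Euclidean algorithm to (113, 54), tracking rows (r, s, t) with s·113 + t·54 = r. Each division r_prev = q·r_cur + r_new produces the new row as (previous row) − q·(current row):
  row A: (113, 1, 0)   [1·113 + 0·54 = 113]
  row B: (54, 0, 1)   [0·113 + 1·54 = 54]
  113 = 2·54 + 5   → row C = row A − 2·row B = (5, 1, −2)   [check: 1·113 − 2·54 = 5]
  54 = 10·5 + 4   → row D = row B − 10·row C = (4, −10, 21)   [check: −10·113 + 21·54 = 4]
  5 = 1·4 + 1   → row E = row C − 1·row D = (1, 11, −23)   [check: 11·113 − 23·54 = 1]
  4 = 4·1 + 0   → remainder 0, stop. gcd = 1 (last nonzero row E).
The gcd is 1, so 54 is invertible mod 113. The last nonzero row gives 11·113 − 23·54 = 1, so t = −23. So 54^(−1) ≡ −23 ≡ 90 (mod 113). Verify: 54 · 90 = 4860 ≡ 1 (mod 113). ✓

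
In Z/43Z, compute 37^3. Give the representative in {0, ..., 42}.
42

Use repeated squaring. Binary(3) = 11. Walk through the bits of the exponent 3 left-to-right: at each bit after the leading one, square the running value, then multiply by 37 if the bit is 1 (always reducing mod 43):
  bit 1 = 1 (leading): start with 37.
  bit 2 = 1: square 37^2 = 1369 ≡ 36; bit is 1, so multiply 36·37 = 1332 ≡ 42 (mod 43).
Final value: 37^3 ≡ 42 (mod 43).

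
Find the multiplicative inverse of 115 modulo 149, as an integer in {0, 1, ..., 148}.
Apply the extended Euclidean algorithm to (149, 115), tracking rows (r, s, t) with s·149 + t·115 = r. Each division r_prev = q·r_cur + r_new produces the new row as (previous row) − q·(current row):
  row A: (149, 1, 0)   [1·149 + 0·115 = 149]
  row B: (115, 0, 1)   [0·149 + 1·115 = 115]
  149 = 1·115 + 34   → row C = row A − 1·row B = (34, 1, −1)   [check: 1·149 − 1·115 = 34]
  115 = 3·34 + 13   → row D = row B − 3·row C = (13, −3, 4)   [check: −3·149 + 4·115 = 13]
  34 = 2·13 + 8   → row E = row C − 2·row D = (8, 7, −9)   [check: 7·149 − 9·115 = 8]
  13 = 1·8 + 5   → row F = row D − 1·row E = (5, −10, 13)   [check: −10·149 + 13·115 = 5]
  8 = 1·5 + 3   → row G = row E − 1·row F = (3, 17, −22)   [check: 17·149 − 22·115 = 3]
  5 = 1·3 + 2   → row H = row F − 1·row G = (2, −27, 35)   [check: −27·149 + 35·115 = 2]
  3 = 1·2 + 1   → row I = row G − 1·row H = (1, 44, −57)   [check: 44·149 − 57·115 = 1]
  2 = 2·1 + 0   → remainder 0, stop. gcd = 1 (last nonzero row I).
The gcd is 1, so 115 is invertible mod 149. The last nonzero row gives 44·149 − 57·115 = 1, so t = −57. So 115^(−1) ≡ −57 ≡ 92 (mod 149). Verify: 115 · 92 = 10580 ≡ 1 (mod 149). ✓

Final answer: 115^(−1) ≡ 92 (mod 149)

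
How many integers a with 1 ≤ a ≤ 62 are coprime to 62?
The number of a ∈ {1, ..., 62} with gcd(a, 62) = 1 is by definition Euler's totient φ(62). φ is multiplicative, with φ(p^e) = p^e − p^(e−1). Factorise 62 = 2 · 31. Then
  φ(62) = (2 − 1) · (31 − 1) = 1 · 30 = 30.
So there are 30 such integers.

Final answer: 30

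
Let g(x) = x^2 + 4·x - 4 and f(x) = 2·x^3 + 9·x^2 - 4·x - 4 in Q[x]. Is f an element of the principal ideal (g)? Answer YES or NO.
In Q[x] the ideal (g) consists of all multiples of g, so f ∈ (g) iff g | f, i.e. iff the remainder of f on division by g is 0. Divide f by g (g is monic, so eliminate the leading term of the running remainder at each step):
  leading term 2·x^3: subtract (2·x)·g(x) = 2·x^3 + 8·x^2 - 8·x, leaving x^2 + 4·x - 4
  leading term x^2: subtract (1)·g(x) = x^2 + 4·x - 4, leaving 0
The remainder is 0, so f(x) = g(x) · h(x) with h(x) = 2·x + 1. Hence g | f, i.e. f ∈ (g).

Final answer: YES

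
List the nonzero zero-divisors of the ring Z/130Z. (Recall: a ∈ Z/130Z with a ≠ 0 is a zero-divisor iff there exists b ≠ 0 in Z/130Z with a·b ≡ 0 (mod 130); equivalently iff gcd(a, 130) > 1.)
An element a ∈ Z/130Z (with a ≠ 0) is a zero-divisor iff gcd(a, 130) > 1 (because a is a unit precisely when gcd(a, n) = 1, and in Z/nZ every nonzero, non-unit element is a zero-divisor). Scan a = 1, ..., 129 and keep those with gcd(a, 130) > 1:
  gcd(2, 130) = 2, gcd(4, 130) = 2, gcd(5, 130) = 5, gcd(6, 130) = 2, gcd(8, 130) = 2, gcd(10, 130) = 10, gcd(12, 130) = 2, gcd(13, 130) = 13, gcd(14, 130) = 2, gcd(15, 130) = 5, gcd(16, 130) = 2, gcd(18, 130) = 2, gcd(20, 130) = 10, gcd(22, 130) = 2, gcd(24, 130) = 2, gcd(25, 130) = 5, gcd(26, 130) = 26, gcd(28, 130) = 2, gcd(30, 130) = 10, gcd(32, 130) = 2, gcd(34, 130) = 2, gcd(35, 130) = 5, gcd(36, 130) = 2, gcd(38, 130) = 2, gcd(39, 130) = 13, gcd(40, 130) = 10, gcd(42, 130) = 2, gcd(44, 130) = 2, gcd(45, 130) = 5, gcd(46, 130) = 2, gcd(48, 130) = 2, gcd(50, 130) = 10, gcd(52, 130) = 26, gcd(54, 130) = 2, gcd(55, 130) = 5, gcd(56, 130) = 2, gcd(58, 130) = 2, gcd(60, 130) = 10, gcd(62, 130) = 2, gcd(64, 130) = 2, gcd(65, 130) = 65, gcd(66, 130) = 2, gcd(68, 130) = 2, gcd(70, 130) = 10, gcd(72, 130) = 2, gcd(74, 130) = 2, gcd(75, 130) = 5, gcd(76, 130) = 2, gcd(78, 130) = 26, gcd(80, 130) = 10, gcd(82, 130) = 2, gcd(84, 130) = 2, gcd(85, 130) = 5, gcd(86, 130) = 2, gcd(88, 130) = 2, gcd(90, 130) = 10, gcd(91, 130) = 13, gcd(92, 130) = 2, gcd(94, 130) = 2, gcd(95, 130) = 5, gcd(96, 130) = 2, gcd(98, 130) = 2, gcd(100, 130) = 10, gcd(102, 130) = 2, gcd(104, 130) = 26, gcd(105, 130) = 5, gcd(106, 130) = 2, gcd(108, 130) = 2, gcd(110, 130) = 10, gcd(112, 130) = 2, gcd(114, 130) = 2, gcd(115, 130) = 5, gcd(116, 130) = 2, gcd(117, 130) = 13, gcd(118, 130) = 2, gcd(120, 130) = 10, gcd(122, 130) = 2, gcd(124, 130) = 2, gcd(125, 130) = 5, gcd(126, 130) = 2, gcd(128, 130) = 2.
All other a ∈ {1, ..., 129} have gcd(a, 130) = 1 and are units. So the nonzero zero-divisors are exactly the 81 values of a appearing in this scan.

Final answer: nonzero zero-divisors of Z/130Z = {2, 4, 5, 6, 8, 10, 12, 13, 14, 15, 16, 18, 20, 22, 24, 25, 26, 28, 30, 32, 34, 35, 36, 38, 39, 40, 42, 44, 45, 46, 48, 50, 52, 54, 55, 56, 58, 60, 62, 64, 65, 66, 68, 70, 72, 74, 75, 76, 78, 80, 82, 84, 85, 86, 88, 90, 91, 92, 94, 95, 96, 98, 100, 102, 104, 105, 106, 108, 110, 112, 114, 115, 116, 117, 118, 120, 122, 124, 125, 126, 128}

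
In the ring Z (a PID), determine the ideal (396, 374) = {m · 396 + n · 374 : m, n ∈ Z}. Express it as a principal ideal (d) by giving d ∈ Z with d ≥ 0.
In the PID Z, (a, b) is generated by gcd(a, b). Compute gcd(396, 374) with the extended Euclidean algorithm, tracking rows (r, s, t) with s·396 + t·374 = r:
  row A: (396, 1, 0)   [1·396 + 0·374 = 396]
  row B: (374, 0, 1)   [0·396 + 1·374 = 374]
  396 = 1·374 + 22   → row C = row A − 1·row B = (22, 1, −1)   [check: 1·396 − 1·374 = 22]
  374 = 17·22 + 0   → remainder 0, stop. gcd = 22 (last nonzero row C).
So gcd(396, 374) = 22, with Bézout identity 1·396 − 1·374 = 22. Containment (⊇): the Bézout identity exhibits 22 as an element of (396, 374), giving (22) ⊆ (396, 374). Containment (⊆): since 22 | 396 and 22 | 374 (396 = 22·18, 374 = 22·17), every Z-linear combination of 396 and 374 is divisible by 22, so (396, 374) ⊆ (22). Therefore (396, 374) = (22), d = 22.

Final answer: (396, 374) = (22); d = 22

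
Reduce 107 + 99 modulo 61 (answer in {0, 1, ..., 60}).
23

Reduce the summands first: 107 ≡ 46, 99 ≡ 38 (mod 61), so 107 + 99 ≡ 46 + 38 (mod 61). 46 + 38 = 84; 84 = 1·61 + 23, so (107 + 99) mod 61 = 23.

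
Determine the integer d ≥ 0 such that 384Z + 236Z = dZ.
(384, 236) = (4); d = 4

In the PID Z, (a, b) is generated by gcd(a, b). Compute gcd(384, 236) with the extended Euclidean algorithm, tracking rows (r, s, t) with s·384 + t·236 = r:
  row A: (384, 1, 0)   [1·384 + 0·236 = 384]
  row B: (236, 0, 1)   [0·384 + 1·236 = 236]
  384 = 1·236 + 148   → row C = row A − 1·row B = (148, 1, −1)   [check: 1·384 − 1·236 = 148]
  236 = 1·148 + 88   → row D = row B − 1·row C = (88, −1, 2)   [check: −1·384 + 2·236 = 88]
  148 = 1·88 + 60   → row E = row C − 1·row D = (60, 2, −3)   [check: 2·384 − 3·236 = 60]
  88 = 1·60 + 28   → row F = row D − 1·row E = (28, −3, 5)   [check: −3·384 + 5·236 = 28]
  60 = 2·28 + 4   → row G = row E − 2·row F = (4, 8, −13)   [check: 8·384 − 13·236 = 4]
  28 = 7·4 + 0   → remainder 0, stop. gcd = 4 (last nonzero row G).
So gcd(384, 236) = 4, with Bézout identity 8·384 − 13·236 = 4. Containment (⊇): the Bézout identity exhibits 4 as an element of (384, 236), giving (4) ⊆ (384, 236). Containment (⊆): since 4 | 384 and 4 | 236 (384 = 4·96, 236 = 4·59), every Z-linear combination of 384 and 236 is divisible by 4, so (384, 236) ⊆ (4). Therefore (384, 236) = (4), d = 4.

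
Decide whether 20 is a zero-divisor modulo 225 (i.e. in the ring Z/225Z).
gcd(20, 225) = 5 > 1, so 20 is not a unit in Z/225Z. In Z/nZ every nonzero non-unit is a zero-divisor: explicitly, take b = 225/gcd = 45 ≠ 0 (mod 225); then 20·45 = 900 = 4·225, i.e. 20·45 ≡ 0 (mod 225). So 20 is a zero-divisor.

Final answer: YES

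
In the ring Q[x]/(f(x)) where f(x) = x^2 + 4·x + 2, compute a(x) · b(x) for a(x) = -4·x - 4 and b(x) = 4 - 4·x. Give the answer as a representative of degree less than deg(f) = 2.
a · b ≡ -64·x - 48 (mod f(x))

First multiply in Q[x] without reducing: a · b = 16·x^2 - 16. Now divide by f(x) = x^2 + 4·x + 2, eliminating the leading term at each step:
  leading term 16·x^2: subtract (16)·f(x) = 16·x^2 + 64·x + 32, leaving -64·x - 48
The degree is now < 2, so this is the remainder. Hence a · b ≡ -64·x - 48 in Q[x]/(f).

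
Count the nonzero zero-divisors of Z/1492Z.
Z/1492Z has 747 nonzero zero-divisors

In Z/1492Z each nonzero element is either a unit (gcd with 1492 is 1) or a zero-divisor (gcd > 1). The number of units is φ(1492): factorise 1492 = 2^2 · 373, so φ(1492) = (2^2 − 2^1) · (373 − 1) = 2 · 372 = 744. The nonzero elements number 1492 − 1 = 1491. Hence the nonzero zero-divisors number 1491 − 744 = 747.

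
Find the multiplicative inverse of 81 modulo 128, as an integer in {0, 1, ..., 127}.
81^(−1) ≡ 49 (mod 128)

Apply the extended Euclidean algorithm to (128, 81), tracking rows (r, s, t) with s·128 + t·81 = r. Each division r_prev = q·r_cur + r_new produces the new row as (previous row) − q·(current row):
  row A: (128, 1, 0)   [1·128 + 0·81 = 128]
  row B: (81, 0, 1)   [0·128 + 1·81 = 81]
  128 = 1·81 + 47   → row C = row A − 1·row B = (47, 1, −1)   [check: 1·128 − 1·81 = 47]
  81 = 1·47 + 34   → row D = row B − 1·row C = (34, −1, 2)   [check: −1·128 + 2·81 = 34]
  47 = 1·34 + 13   → row E = row C − 1·row D = (13, 2, −3)   [check: 2·128 − 3·81 = 13]
  34 = 2·13 + 8   → row F = row D − 2·row E = (8, −5, 8)   [check: −5·128 + 8·81 = 8]
  13 = 1·8 + 5   → row G = row E − 1·row F = (5, 7, −11)   [check: 7·128 − 11·81 = 5]
  8 = 1·5 + 3   → row H = row F − 1·row G = (3, −12, 19)   [check: −12·128 + 19·81 = 3]
  5 = 1·3 + 2   → row I = row G − 1·row H = (2, 19, −30)   [check: 19·128 − 30·81 = 2]
  3 = 1·2 + 1   → row J = row H − 1·row I = (1, −31, 49)   [check: −31·128 + 49·81 = 1]
  2 = 2·1 + 0   → remainder 0, stop. gcd = 1 (last nonzero row J).
The gcd is 1, so 81 is invertible mod 128. The last nonzero row gives −31·128 + 49·81 = 1, so t = 49. So 81^(−1) ≡ 49 (mod 128). Verify: 81 · 49 = 3969 ≡ 1 (mod 128). ✓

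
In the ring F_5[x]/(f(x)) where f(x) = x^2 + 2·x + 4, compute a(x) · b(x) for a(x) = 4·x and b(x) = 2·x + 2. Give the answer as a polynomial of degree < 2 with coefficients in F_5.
Multiply as integer polynomials: a · b = 8·x^2 + 8·x. Reducing coefficients mod 5: a · b ≡ 3·x^2 + 3·x. Now divide by f(x) = x^2 + 2·x + 4 in F_5[x], eliminating the leading term at each step:
  leading term 3·x^2: subtract (3)·f(x) = 3·x^2 + x + 2, leaving 2·x + 3 (coefficients mod 5)
The degree is now < 2, so this is the remainder. Hence a · b ≡ 2·x + 3 in F_5[x]/(f).

Final answer: a · b ≡ 2·x + 3 (mod f(x))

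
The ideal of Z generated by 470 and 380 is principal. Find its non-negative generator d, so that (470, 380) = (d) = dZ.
(470, 380) = (10); d = 10

In the PID Z, (a, b) is generated by gcd(a, b). Compute gcd(470, 380) with the extended Euclidean algorithm, tracking rows (r, s, t) with s·470 + t·380 = r:
  row A: (470, 1, 0)   [1·470 + 0·380 = 470]
  row B: (380, 0, 1)   [0·470 + 1·380 = 380]
  470 = 1·380 + 90   → row C = row A − 1·row B = (90, 1, −1)   [check: 1·470 − 1·380 = 90]
  380 = 4·90 + 20   → row D = row B − 4·row C = (20, −4, 5)   [check: −4·470 + 5·380 = 20]
  90 = 4·20 + 10   → row E = row C − 4·row D = (10, 17, −21)   [check: 17·470 − 21·380 = 10]
  20 = 2·10 + 0   → remainder 0, stop. gcd = 10 (last nonzero row E).
So gcd(470, 380) = 10, with Bézout identity 17·470 − 21·380 = 10. Containment (⊇): the Bézout identity exhibits 10 as an element of (470, 380), giving (10) ⊆ (470, 380). Containment (⊆): since 10 | 470 and 10 | 380 (470 = 10·47, 380 = 10·38), every Z-linear combination of 470 and 380 is divisible by 10, so (470, 380) ⊆ (10). Therefore (470, 380) = (10), d = 10.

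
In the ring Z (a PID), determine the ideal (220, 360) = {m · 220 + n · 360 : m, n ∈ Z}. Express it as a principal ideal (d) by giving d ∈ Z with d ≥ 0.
In the PID Z, (a, b) is generated by gcd(a, b). Compute gcd(360, 220) with the extended Euclidean algorithm, tracking rows (r, s, t) with s·360 + t·220 = r:
  row A: (360, 1, 0)   [1·360 + 0·220 = 360]
  row B: (220, 0, 1)   [0·360 + 1·220 = 220]
  360 = 1·220 + 140   → row C = row A − 1·row B = (140, 1, −1)   [check: 1·360 − 1·220 = 140]
  220 = 1·140 + 80   → row D = row B − 1·row C = (80, −1, 2)   [check: −1·360 + 2·220 = 80]
  140 = 1·80 + 60   → row E = row C − 1·row D = (60, 2, −3)   [check: 2·360 − 3·220 = 60]
  80 = 1·60 + 20   → row F = row D − 1·row E = (20, −3, 5)   [check: −3·360 + 5·220 = 20]
  60 = 3·20 + 0   → remainder 0, stop. gcd = 20 (last nonzero row F).
So gcd(220, 360) = 20, with Bézout identity −3·360 + 5·220 = 20. Containment (⊇): the Bézout identity exhibits 20 as an element of (220, 360), giving (20) ⊆ (220, 360). Containment (⊆): since 20 | 220 and 20 | 360 (220 = 20·11, 360 = 20·18), every Z-linear combination of 220 and 360 is divisible by 20, so (220, 360) ⊆ (20). Therefore (220, 360) = (20), d = 20.

Final answer: (220, 360) = (20); d = 20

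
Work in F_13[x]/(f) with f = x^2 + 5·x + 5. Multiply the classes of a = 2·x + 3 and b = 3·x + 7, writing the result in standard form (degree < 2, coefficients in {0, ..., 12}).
a · b ≡ 6·x + 4 (mod f(x))

Multiply as integer polynomials: a · b = 6·x^2 + 23·x + 21. Reducing coefficients mod 13: a · b ≡ 6·x^2 + 10·x + 8. Now divide by f(x) = x^2 + 5·x + 5 in F_13[x], eliminating the leading term at each step:
  leading term 6·x^2: subtract (6)·f(x) = 6·x^2 + 4·x + 4, leaving 6·x + 4 (coefficients mod 13)
The degree is now < 2, so this is the remainder. Hence a · b ≡ 6·x + 4 in F_13[x]/(f).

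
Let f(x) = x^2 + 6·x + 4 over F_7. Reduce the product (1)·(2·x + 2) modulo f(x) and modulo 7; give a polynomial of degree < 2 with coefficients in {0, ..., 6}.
a · b ≡ 2·x + 2 (mod f(x))

Multiply as integer polynomials: a · b = 2·x + 2. Reducing coefficients mod 7: a · b ≡ 2·x + 2. This already has degree < 2, so no reduction by f is needed. Hence a · b ≡ 2·x + 2 in F_7[x]/(f).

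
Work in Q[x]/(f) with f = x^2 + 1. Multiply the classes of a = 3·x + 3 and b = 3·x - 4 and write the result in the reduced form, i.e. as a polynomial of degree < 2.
First multiply in Q[x] without reducing: a · b = 9·x^2 - 3·x - 12. Now divide by f(x) = x^2 + 1, eliminating the leading term at each step:
  leading term 9·x^2: subtract (9)·f(x) = 9·x^2 + 9, leaving -3·x - 21
The degree is now < 2, so this is the remainder. Hence a · b ≡ -3·x - 21 in Q[x]/(f).

Final answer: a · b ≡ -3·x - 21 (mod f(x))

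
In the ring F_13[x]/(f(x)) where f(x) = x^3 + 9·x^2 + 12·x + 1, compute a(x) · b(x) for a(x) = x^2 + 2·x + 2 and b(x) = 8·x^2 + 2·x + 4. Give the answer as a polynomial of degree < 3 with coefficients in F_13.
a · b ≡ 11·x^2 + 2·x + 10 (mod f(x))

Multiply as integer polynomials: a · b = 8·x^4 + 18·x^3 + 24·x^2 + 12·x + 8. Reducing coefficients mod 13: a · b ≡ 8·x^4 + 5·x^3 + 11·x^2 + 12·x + 8. Now divide by f(x) = x^3 + 9·x^2 + 12·x + 1 in F_13[x], eliminating the leading term at each step:
  leading term 8·x^4: subtract (8·x)·f(x) = 8·x^4 + 7·x^3 + 5·x^2 + 8·x, leaving 11·x^3 + 6·x^2 + 4·x + 8 (coefficients mod 13)
  leading term 11·x^3: subtract (11)·f(x) = 11·x^3 + 8·x^2 + 2·x + 11, leaving 11·x^2 + 2·x + 10 (coefficients mod 13)
The degree is now < 3, so this is the remainder. Hence a · b ≡ 11·x^2 + 2·x + 10 in F_13[x]/(f).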